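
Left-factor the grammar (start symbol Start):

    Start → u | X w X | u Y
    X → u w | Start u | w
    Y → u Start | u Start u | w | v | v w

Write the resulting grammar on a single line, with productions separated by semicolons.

Start → X w X | u Start1; X → u w | Start u | w; Y → w | u Start Y1 | v Y2; Start1 → ε | Y; Y1 → ε | u; Y2 → ε | w

Start has alternatives sharing prefix 'u': factor to Start → u Start1 with Start1 → ε | Y.
Y has alternatives sharing prefix 'u Start': factor to Y → u Start Y1 with Y1 → ε | u.
Y has alternatives sharing prefix 'v': factor to Y → v Y2 with Y2 → ε | w.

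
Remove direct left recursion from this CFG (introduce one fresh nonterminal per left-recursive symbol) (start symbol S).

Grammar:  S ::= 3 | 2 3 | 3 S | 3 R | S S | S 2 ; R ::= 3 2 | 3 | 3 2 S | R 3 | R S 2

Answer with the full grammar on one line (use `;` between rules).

S ::= 3 S' | 2 3 S' | 3 S S' | 3 R S'; R ::= 3 2 R' | 3 R' | 3 2 S R'; S' ::= S S' | 2 S' | ε; R' ::= 3 R' | S 2 R' | ε

S, R are directly left-recursive.
For S: α = {S, 2}, β = {3, 2 3, 3 S, 3 R}. Rewrite as S → β S' and S' → α S' | ε.
For R: α = {3, S 2}, β = {3 2, 3, 3 2 S}. Rewrite as R → β R' and R' → α R' | ε.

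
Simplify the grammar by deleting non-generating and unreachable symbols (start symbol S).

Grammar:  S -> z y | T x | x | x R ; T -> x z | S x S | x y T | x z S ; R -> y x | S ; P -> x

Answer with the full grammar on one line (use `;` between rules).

S -> z y | T x | x | x R; T -> x z | S x S | x y T | x z S; R -> y x | S

Generating nonterminals: {P, R, S, T}.
Reachable from S after that: {R, S, T}.
Removed useless symbols: {P} and every production mentioning them.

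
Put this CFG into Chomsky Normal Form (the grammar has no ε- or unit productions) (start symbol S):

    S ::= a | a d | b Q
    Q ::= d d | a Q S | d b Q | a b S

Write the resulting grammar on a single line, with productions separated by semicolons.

Introduce a nonterminal for each terminal appearing in a rule of length ≥ 2: X1 → a, X2 → d, X3 → b.
Binarize each right-hand side of length ≥ 3 by chaining fresh nonterminals (Y1, Y2, …): affected rules were Q → X1 Q S; Q → X2 X3 Q; Q → X1 X3 S.

S ::= a | X1 X2 | X3 Q; Q ::= X2 X2 | X1 Y1 | X2 Y2 | X1 Y3; X1 ::= a; X2 ::= d; X3 ::= b; Y1 ::= Q S; Y2 ::= X3 Q; Y3 ::= X3 S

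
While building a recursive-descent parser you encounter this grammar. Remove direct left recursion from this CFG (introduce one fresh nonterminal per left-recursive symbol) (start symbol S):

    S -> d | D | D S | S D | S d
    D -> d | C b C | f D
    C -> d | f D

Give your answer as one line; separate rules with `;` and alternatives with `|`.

S -> d S' | D S' | D S S'; D -> d | C b C | f D; C -> d | f D; S' -> D S' | d S' | eps

Directly left-recursive nonterminal: S.
For S: α = {D, d}, β = {d, D, D S}. Rewrite as S → β S' and S' → α S' | ε.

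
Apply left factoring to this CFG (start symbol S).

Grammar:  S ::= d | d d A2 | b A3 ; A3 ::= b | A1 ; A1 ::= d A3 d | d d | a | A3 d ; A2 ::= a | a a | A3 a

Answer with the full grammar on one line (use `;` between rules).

S ::= b A3 | d S'; A3 ::= b | A1; A1 ::= a | A3 d | d A1'; A2 ::= A3 a | a A2'; S' ::= ε | d A2; A1' ::= A3 d | d; A2' ::= ε | a

S has alternatives sharing prefix 'd': factor to S → d S' with S' → ε | d A2.
A1 has alternatives sharing prefix 'd': factor to A1 → d A1' with A1' → A3 d | d.
A2 has alternatives sharing prefix 'a': factor to A2 → a A2' with A2' → ε | a.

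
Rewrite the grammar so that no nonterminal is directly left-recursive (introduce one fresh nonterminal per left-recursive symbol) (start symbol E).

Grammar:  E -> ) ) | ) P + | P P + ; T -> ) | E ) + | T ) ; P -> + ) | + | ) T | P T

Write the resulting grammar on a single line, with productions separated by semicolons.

Left recursion appears on T, P.
For T: α = {)}, β = {), E ) +}. Rewrite as T → β T' and T' → α T' | ε.
For P: α = {T}, β = {+ ), +, ) T}. Rewrite as P → β P' and P' → α P' | ε.

E -> ) ) | ) P + | P P +; T -> ) T' | E ) + T'; P -> + ) P' | + P' | ) T P'; T' -> ) T' | eps; P' -> T P' | eps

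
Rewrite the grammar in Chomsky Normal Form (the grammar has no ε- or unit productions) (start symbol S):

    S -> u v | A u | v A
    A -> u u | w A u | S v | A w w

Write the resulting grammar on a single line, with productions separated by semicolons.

S -> X1 X2 | A X1 | X2 A; A -> X1 X1 | X3 Y1 | S X2 | A Y2; X1 -> u; X2 -> v; X3 -> w; Y1 -> A X1; Y2 -> X3 X3

Introduce a nonterminal for each terminal appearing in a rule of length ≥ 2: X1 → u, X2 → v, X3 → w.
Binarize each right-hand side of length ≥ 3 by chaining fresh nonterminals (Y1, Y2, …): affected rules were A → X3 A X1; A → A X3 X3.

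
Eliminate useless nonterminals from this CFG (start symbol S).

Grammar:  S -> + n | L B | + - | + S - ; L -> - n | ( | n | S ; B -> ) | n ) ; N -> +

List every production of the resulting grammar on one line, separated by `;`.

Generating nonterminals: {B, L, N, S}.
Reachable from S after that: {B, L, S}.
Removed useless symbols: {N} and every production mentioning them.

S -> + n | L B | + - | + S -; L -> - n | ( | n | S; B -> ) | n )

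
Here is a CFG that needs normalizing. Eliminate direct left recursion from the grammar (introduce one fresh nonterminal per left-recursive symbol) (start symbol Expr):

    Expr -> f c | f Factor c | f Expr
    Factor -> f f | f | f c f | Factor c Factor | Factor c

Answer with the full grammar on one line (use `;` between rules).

Left recursion appears on Factor.
For Factor: α = {c Factor, c}, β = {f f, f, f c f}. Rewrite as Factor → β Factor1 and Factor1 → α Factor1 | ε.

Expr -> f c | f Factor c | f Expr; Factor -> f f Factor1 | f Factor1 | f c f Factor1; Factor1 -> c Factor Factor1 | c Factor1 | ε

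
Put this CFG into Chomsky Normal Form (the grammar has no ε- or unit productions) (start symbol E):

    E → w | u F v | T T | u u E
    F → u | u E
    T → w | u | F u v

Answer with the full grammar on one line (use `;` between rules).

Introduce a nonterminal for each terminal appearing in a rule of length ≥ 2: X1 → u, X2 → v.
Binarize each right-hand side of length ≥ 3 by chaining fresh nonterminals (Y1, Y2, …): affected rules were E → X1 F X2; E → X1 X1 E; T → F X1 X2.

E → w | X1 Y1 | T T | X1 Y2; F → u | X1 E; T → w | u | F Y3; X1 → u; X2 → v; Y1 → F X2; Y2 → X1 E; Y3 → X1 X2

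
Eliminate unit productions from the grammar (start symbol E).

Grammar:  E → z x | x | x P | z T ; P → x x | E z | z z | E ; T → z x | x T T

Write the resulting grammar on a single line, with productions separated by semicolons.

E → z x | x | x P | z T; P → z x | x | x P | z T | x x | E z | z z; T → z x | x T T

Unit pairs: P ⇒* {E}.
For each unit pair (A, B), copy every non-unit production of B to A, then drop all unit productions.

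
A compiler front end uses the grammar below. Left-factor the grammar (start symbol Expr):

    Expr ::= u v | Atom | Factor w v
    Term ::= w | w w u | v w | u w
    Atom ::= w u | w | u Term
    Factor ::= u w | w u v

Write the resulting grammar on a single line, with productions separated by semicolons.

Expr ::= u v | Atom | Factor w v; Term ::= v w | u w | w Term1; Atom ::= u Term | w Atom1; Factor ::= u w | w u v; Term1 ::= ε | w u; Atom1 ::= u | ε

Term has alternatives sharing prefix 'w': factor to Term → w Term1 with Term1 → ε | w u.
Atom has alternatives sharing prefix 'w': factor to Atom → w Atom1 with Atom1 → u | ε.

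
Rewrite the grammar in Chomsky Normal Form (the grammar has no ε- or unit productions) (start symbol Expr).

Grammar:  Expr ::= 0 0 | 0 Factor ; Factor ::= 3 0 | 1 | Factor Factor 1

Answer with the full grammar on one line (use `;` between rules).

Expr ::= X1 X1 | X1 Factor; Factor ::= X2 X1 | 1 | Factor Y1; X1 ::= 0; X2 ::= 3; X3 ::= 1; Y1 ::= Factor X3

Introduce a nonterminal for each terminal appearing in a rule of length ≥ 2: X1 → 0, X2 → 3, X3 → 1.
Binarize each right-hand side of length ≥ 3 by chaining fresh nonterminals (Y1, Y2, …): affected rules were Factor → Factor Factor X3.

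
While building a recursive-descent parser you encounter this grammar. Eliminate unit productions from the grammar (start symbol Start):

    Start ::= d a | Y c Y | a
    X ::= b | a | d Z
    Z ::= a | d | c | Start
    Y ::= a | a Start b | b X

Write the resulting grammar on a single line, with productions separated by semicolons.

Start ::= d a | Y c Y | a; X ::= b | a | d Z; Z ::= a | d | c | d a | Y c Y; Y ::= a | a Start b | b X

Unit pairs: Z ⇒* {Start}.
For every A with A ⇒* B via unit rules, add B's non-unit alternatives to A; then delete every rule of the form X → Y.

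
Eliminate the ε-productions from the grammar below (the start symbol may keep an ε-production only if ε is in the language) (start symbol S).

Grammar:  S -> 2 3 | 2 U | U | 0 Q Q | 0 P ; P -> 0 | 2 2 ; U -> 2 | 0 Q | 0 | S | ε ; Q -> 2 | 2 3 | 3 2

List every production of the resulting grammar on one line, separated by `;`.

Nullable nonterminals: {S, U}.
ε ∈ L(G) since S is nullable, so keep S → ε.
Expand every rule over subsets of its nullable positions: S → 2 U gives 2 U | 2.

S -> 2 3 | 2 U | 2 | U | 0 Q Q | 0 P | ε; P -> 0 | 2 2; U -> 2 | 0 Q | 0 | S; Q -> 2 | 2 3 | 3 2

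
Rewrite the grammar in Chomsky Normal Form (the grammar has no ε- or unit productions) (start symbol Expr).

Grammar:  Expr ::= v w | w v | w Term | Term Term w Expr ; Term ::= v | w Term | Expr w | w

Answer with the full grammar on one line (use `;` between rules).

Expr ::= X1 X2 | X2 X1 | X2 Term | Term Y1; Term ::= v | X2 Term | Expr X2 | w; X1 ::= v; X2 ::= w; Y1 ::= Term Y2; Y2 ::= X2 Expr

Introduce a nonterminal for each terminal appearing in a rule of length ≥ 2: X1 → v, X2 → w.
Binarize each right-hand side of length ≥ 3 by chaining fresh nonterminals (Y1, Y2, …): affected rules were Expr → Term Term X2 Expr.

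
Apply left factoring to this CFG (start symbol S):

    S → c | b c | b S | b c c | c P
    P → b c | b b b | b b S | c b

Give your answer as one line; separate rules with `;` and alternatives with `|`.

S has alternatives sharing prefix 'b': factor to S → b S' with S' → c | S | c c.
S has alternatives sharing prefix 'c': factor to S → c S'' with S'' → ε | P.
P has alternatives sharing prefix 'b': factor to P → b P' with P' → c | b b | b S.
S' has alternatives sharing prefix 'c': factor to S' → c S''' with S''' → ε | c.
P' has alternatives sharing prefix 'b': factor to P' → b P'' with P'' → b | S.

S → b S' | c S''; P → c b | b P'; S' → S | c S'''; S'' → ε | P; P' → c | b P''; S''' → ε | c; P'' → b | S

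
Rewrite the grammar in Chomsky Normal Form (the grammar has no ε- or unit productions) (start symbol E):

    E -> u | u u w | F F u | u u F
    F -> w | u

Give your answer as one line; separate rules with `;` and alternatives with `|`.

E -> u | X1 Y1 | F Y2 | X1 Y3; F -> w | u; X1 -> u; X2 -> w; Y1 -> X1 X2; Y2 -> F X1; Y3 -> X1 F

Introduce a nonterminal for each terminal appearing in a rule of length ≥ 2: X1 → u, X2 → w.
Binarize each right-hand side of length ≥ 3 by chaining fresh nonterminals (Y1, Y2, …): affected rules were E → X1 X1 X2; E → F F X1; E → X1 X1 F.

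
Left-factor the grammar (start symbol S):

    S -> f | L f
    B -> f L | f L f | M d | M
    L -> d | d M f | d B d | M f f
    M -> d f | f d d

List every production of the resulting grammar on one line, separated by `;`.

S -> f | L f; B -> f L B' | M B''; L -> M f f | d L'; M -> d f | f d d; B' -> eps | f; B'' -> d | eps; L' -> eps | M f | B d

B has alternatives sharing prefix 'f L': factor to B → f L B' with B' → ε | f.
B has alternatives sharing prefix 'M': factor to B → M B'' with B'' → d | ε.
L has alternatives sharing prefix 'd': factor to L → d L' with L' → ε | M f | B d.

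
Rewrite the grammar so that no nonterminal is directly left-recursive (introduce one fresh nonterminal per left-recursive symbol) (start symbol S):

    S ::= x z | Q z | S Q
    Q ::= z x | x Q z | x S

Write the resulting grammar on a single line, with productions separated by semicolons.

S is directly left-recursive.
For S: α = {Q}, β = {x z, Q z}. Rewrite as S → β S' and S' → α S' | ε.

S ::= x z S' | Q z S'; Q ::= z x | x Q z | x S; S' ::= Q S' | epsilon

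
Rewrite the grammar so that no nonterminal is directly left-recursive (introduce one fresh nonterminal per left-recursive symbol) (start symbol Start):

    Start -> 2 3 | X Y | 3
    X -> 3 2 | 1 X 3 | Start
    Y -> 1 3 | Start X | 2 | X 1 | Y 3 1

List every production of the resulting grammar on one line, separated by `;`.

Left recursion appears on Y.
For Y: α = {3 1}, β = {1 3, Start X, 2, X 1}. Rewrite as Y → β Y1 and Y1 → α Y1 | ε.

Start -> 2 3 | X Y | 3; X -> 3 2 | 1 X 3 | Start; Y -> 1 3 Y1 | Start X Y1 | 2 Y1 | X 1 Y1; Y1 -> 3 1 Y1 | ε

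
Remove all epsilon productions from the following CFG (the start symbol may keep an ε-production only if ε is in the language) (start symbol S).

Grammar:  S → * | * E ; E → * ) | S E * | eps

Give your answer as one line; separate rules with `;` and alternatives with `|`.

Nullable set = {E}.
ε ∉ L(G), so no ε-production is kept.
For each production, add variants omitting each subset of nullable occurrences: E → S E * gives S E * | S *.

S → * | * E; E → * ) | S E * | S *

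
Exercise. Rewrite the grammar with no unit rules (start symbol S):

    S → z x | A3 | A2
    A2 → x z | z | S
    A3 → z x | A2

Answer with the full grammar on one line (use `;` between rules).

S → x z | z | z x; A2 → x z | z | z x; A3 → x z | z | z x

Unit pairs: A2 ⇒* {A3, S}; A3 ⇒* {A2, S}; S ⇒* {A2, A3}.
For every A with A ⇒* B via unit rules, add B's non-unit alternatives to A; then delete every rule of the form X → Y.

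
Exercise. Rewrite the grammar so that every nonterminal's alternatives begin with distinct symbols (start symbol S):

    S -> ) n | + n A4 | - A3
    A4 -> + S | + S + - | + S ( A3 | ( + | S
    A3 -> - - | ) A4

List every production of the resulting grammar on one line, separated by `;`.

A4 has alternatives sharing prefix '+ S': factor to A4 → + S A4' with A4' → ε | + - | ( A3.

S -> ) n | + n A4 | - A3; A4 -> ( + | S | + S A4'; A3 -> - - | ) A4; A4' -> ε | + - | ( A3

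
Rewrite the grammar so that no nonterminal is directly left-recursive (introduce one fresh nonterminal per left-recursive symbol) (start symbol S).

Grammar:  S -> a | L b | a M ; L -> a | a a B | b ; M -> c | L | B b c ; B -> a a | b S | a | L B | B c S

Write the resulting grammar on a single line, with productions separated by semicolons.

S -> a | L b | a M; L -> a | a a B | b; M -> c | L | B b c; B -> a a B' | b S B' | a B' | L B B'; B' -> c S B' | ε

Directly left-recursive nonterminal: B.
For B: α = {c S}, β = {a a, b S, a, L B}. Rewrite as B → β B' and B' → α B' | ε.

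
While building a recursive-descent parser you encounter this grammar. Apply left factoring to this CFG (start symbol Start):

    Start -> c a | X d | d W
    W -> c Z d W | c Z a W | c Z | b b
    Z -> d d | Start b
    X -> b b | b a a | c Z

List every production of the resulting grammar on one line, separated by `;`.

Start -> c a | X d | d W; W -> b b | c Z W1; Z -> d d | Start b; X -> c Z | b X1; W1 -> d W | a W | eps; X1 -> b | a a

W has alternatives sharing prefix 'c Z': factor to W → c Z W1 with W1 → d W | a W | ε.
X has alternatives sharing prefix 'b': factor to X → b X1 with X1 → b | a a.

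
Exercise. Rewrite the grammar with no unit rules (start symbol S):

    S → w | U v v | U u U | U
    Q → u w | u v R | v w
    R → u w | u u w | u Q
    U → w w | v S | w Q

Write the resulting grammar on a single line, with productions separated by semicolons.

S → w w | v S | w Q | w | U v v | U u U; Q → u w | u v R | v w; R → u w | u u w | u Q; U → w w | v S | w Q

Unit pairs: S ⇒* {U}.
For each unit pair (A, B), copy every non-unit production of B to A, then drop all unit productions.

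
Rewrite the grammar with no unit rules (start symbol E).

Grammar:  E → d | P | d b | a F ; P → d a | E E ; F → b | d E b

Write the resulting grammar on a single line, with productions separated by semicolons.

E → d | d b | a F | d a | E E; P → d a | E E; F → b | d E b

Unit pairs: E ⇒* {P}.
For every A with A ⇒* B via unit rules, add B's non-unit alternatives to A; then delete every rule of the form X → Y.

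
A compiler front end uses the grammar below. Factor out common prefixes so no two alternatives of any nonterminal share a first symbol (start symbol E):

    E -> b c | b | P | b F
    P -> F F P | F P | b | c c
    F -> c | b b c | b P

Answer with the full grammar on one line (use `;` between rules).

E -> P | b E'; P -> b | c c | F P'; F -> c | b F'; E' -> c | ε | F; P' -> F P | P; F' -> b c | P

E has alternatives sharing prefix 'b': factor to E → b E' with E' → c | ε | F.
P has alternatives sharing prefix 'F': factor to P → F P' with P' → F P | P.
F has alternatives sharing prefix 'b': factor to F → b F' with F' → b c | P.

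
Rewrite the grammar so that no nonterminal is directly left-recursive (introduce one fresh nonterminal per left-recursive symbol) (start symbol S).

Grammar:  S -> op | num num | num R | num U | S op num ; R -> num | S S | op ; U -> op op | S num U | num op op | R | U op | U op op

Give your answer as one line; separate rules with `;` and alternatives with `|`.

S -> op S' | num num S' | num R S' | num U S'; R -> num | S S | op; U -> op op U' | S num U U' | num op op U' | R U'; S' -> op num S' | ε; U' -> op U' | op op U' | ε

Directly left-recursive nonterminals: S, U.
For S: α = {op num}, β = {op, num num, num R, num U}. Rewrite as S → β S' and S' → α S' | ε.
For U: α = {op, op op}, β = {op op, S num U, num op op, R}. Rewrite as U → β U' and U' → α U' | ε.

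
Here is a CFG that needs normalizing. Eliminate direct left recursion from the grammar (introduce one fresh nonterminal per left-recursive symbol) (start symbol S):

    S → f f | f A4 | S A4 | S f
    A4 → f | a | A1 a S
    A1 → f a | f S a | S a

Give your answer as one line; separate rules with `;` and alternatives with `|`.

S is directly left-recursive.
For S: α = {A4, f}, β = {f f, f A4}. Rewrite as S → β S' and S' → α S' | ε.

S → f f S' | f A4 S'; A4 → f | a | A1 a S; A1 → f a | f S a | S a; S' → A4 S' | f S' | ε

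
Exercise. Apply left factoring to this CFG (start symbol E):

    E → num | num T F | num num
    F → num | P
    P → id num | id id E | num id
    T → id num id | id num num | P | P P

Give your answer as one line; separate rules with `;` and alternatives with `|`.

E → num E'; F → num | P; P → num id | id P'; T → id num T' | P T''; E' → ε | T F | num; P' → num | id E; T' → id | num; T'' → ε | P

E has alternatives sharing prefix 'num': factor to E → num E' with E' → ε | T F | num.
P has alternatives sharing prefix 'id': factor to P → id P' with P' → num | id E.
T has alternatives sharing prefix 'id num': factor to T → id num T' with T' → id | num.
T has alternatives sharing prefix 'P': factor to T → P T'' with T'' → ε | P.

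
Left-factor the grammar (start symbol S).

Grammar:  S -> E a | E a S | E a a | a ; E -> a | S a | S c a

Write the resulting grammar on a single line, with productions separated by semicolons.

S has alternatives sharing prefix 'E a': factor to S → E a S' with S' → ε | S | a.
E has alternatives sharing prefix 'S': factor to E → S E' with E' → a | c a.

S -> a | E a S'; E -> a | S E'; S' -> ε | S | a; E' -> a | c a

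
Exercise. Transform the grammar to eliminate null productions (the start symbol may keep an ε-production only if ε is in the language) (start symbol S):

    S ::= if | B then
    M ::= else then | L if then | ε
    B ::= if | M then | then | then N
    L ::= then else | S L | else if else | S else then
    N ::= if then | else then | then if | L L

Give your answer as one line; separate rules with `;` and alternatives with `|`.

Nullable set = {M}.
ε ∉ L(G), so no ε-production is kept.
Add the nullable-subset variants: B → M then gives M then | then.

S ::= if | B then; M ::= else then | L if then; B ::= if | M then | then | then N; L ::= then else | S L | else if else | S else then; N ::= if then | else then | then if | L L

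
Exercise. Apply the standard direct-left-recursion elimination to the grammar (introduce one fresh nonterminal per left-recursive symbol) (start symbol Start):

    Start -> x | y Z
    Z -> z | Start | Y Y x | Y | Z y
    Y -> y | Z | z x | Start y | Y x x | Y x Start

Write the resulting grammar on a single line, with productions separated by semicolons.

Start -> x | y Z; Z -> z Z1 | Start Z1 | Y Y x Z1 | Y Z1; Y -> y Y1 | Z Y1 | z x Y1 | Start y Y1; Z1 -> y Z1 | ε; Y1 -> x x Y1 | x Start Y1 | ε

Z, Y are directly left-recursive.
For Z: α = {y}, β = {z, Start, Y Y x, Y}. Rewrite as Z → β Z1 and Z1 → α Z1 | ε.
For Y: α = {x x, x Start}, β = {y, Z, z x, Start y}. Rewrite as Y → β Y1 and Y1 → α Y1 | ε.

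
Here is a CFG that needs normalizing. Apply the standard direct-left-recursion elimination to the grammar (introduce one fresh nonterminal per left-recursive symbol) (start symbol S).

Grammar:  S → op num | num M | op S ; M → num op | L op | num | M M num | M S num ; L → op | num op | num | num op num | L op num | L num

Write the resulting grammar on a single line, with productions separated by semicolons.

Left recursion appears on M, L.
For M: α = {M num, S num}, β = {num op, L op, num}. Rewrite as M → β M' and M' → α M' | ε.
For L: α = {op num, num}, β = {op, num op, num, num op num}. Rewrite as L → β L' and L' → α L' | ε.

S → op num | num M | op S; M → num op M' | L op M' | num M'; L → op L' | num op L' | num L' | num op num L'; M' → M num M' | S num M' | ε; L' → op num L' | num L' | ε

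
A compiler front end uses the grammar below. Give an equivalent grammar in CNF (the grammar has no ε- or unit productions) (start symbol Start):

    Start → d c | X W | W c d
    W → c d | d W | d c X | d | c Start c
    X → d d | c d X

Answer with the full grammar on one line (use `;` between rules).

Start → X1 X2 | X W | W Y1; W → X2 X1 | X1 W | X1 Y2 | d | X2 Y3; X → X1 X1 | X2 Y4; X1 → d; X2 → c; Y1 → X2 X1; Y2 → X2 X; Y3 → Start X2; Y4 → X1 X

Introduce a nonterminal for each terminal appearing in a rule of length ≥ 2: X1 → d, X2 → c.
Binarize each right-hand side of length ≥ 3 by chaining fresh nonterminals (Y1, Y2, …): affected rules were Start → W X2 X1; W → X1 X2 X; W → X2 Start X2; X → X2 X1 X.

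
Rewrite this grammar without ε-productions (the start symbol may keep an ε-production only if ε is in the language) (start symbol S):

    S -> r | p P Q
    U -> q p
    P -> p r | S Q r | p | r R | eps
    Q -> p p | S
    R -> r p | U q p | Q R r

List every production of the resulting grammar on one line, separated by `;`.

S -> r | p P Q | p Q; U -> q p; P -> p r | S Q r | p | r R; Q -> p p | S; R -> r p | U q p | Q R r

The nullable symbols are {P}.
ε ∉ L(G), so no ε-production is kept.
Expand every rule over subsets of its nullable positions: S → p P Q gives p P Q | p Q.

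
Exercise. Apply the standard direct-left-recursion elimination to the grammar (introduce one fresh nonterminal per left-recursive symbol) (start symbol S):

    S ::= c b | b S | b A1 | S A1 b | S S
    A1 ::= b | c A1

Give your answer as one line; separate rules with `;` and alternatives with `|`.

S is directly left-recursive.
For S: α = {A1 b, S}, β = {c b, b S, b A1}. Rewrite as S → β S' and S' → α S' | ε.

S ::= c b S' | b S S' | b A1 S'; A1 ::= b | c A1; S' ::= A1 b S' | S S' | eps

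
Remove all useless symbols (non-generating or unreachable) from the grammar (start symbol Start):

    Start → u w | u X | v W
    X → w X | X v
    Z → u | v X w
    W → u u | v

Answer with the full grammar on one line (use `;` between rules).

Start → u w | v W; W → u u | v

Generating nonterminals: {Start, W, Z}.
Reachable from Start after that: {Start, W}.
Removed useless symbols: {X, Z} and every production mentioning them.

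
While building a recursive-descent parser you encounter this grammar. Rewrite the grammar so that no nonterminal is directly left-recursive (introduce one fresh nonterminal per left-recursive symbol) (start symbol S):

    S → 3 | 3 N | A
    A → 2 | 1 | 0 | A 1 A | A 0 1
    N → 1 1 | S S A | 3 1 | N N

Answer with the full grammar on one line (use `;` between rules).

A, N are directly left-recursive.
For A: α = {1 A, 0 1}, β = {2, 1, 0}. Rewrite as A → β A' and A' → α A' | ε.
For N: α = {N}, β = {1 1, S S A, 3 1}. Rewrite as N → β N' and N' → α N' | ε.

S → 3 | 3 N | A; A → 2 A' | 1 A' | 0 A'; N → 1 1 N' | S S A N' | 3 1 N'; A' → 1 A A' | 0 1 A' | ε; N' → N N' | ε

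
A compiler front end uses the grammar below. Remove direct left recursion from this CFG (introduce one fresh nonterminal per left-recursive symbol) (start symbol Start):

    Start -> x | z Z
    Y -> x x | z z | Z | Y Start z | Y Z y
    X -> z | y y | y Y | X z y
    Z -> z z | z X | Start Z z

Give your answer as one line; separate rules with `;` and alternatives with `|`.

Directly left-recursive nonterminals: Y, X.
For Y: α = {Start z, Z y}, β = {x x, z z, Z}. Rewrite as Y → β Y1 and Y1 → α Y1 | ε.
For X: α = {z y}, β = {z, y y, y Y}. Rewrite as X → β X1 and X1 → α X1 | ε.

Start -> x | z Z; Y -> x x Y1 | z z Y1 | Z Y1; X -> z X1 | y y X1 | y Y X1; Z -> z z | z X | Start Z z; Y1 -> Start z Y1 | Z y Y1 | ε; X1 -> z y X1 | ε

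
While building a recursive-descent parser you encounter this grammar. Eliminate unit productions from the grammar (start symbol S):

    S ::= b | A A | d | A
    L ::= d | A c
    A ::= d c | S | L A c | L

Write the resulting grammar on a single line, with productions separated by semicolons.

S ::= d | A c | b | A A | d c | L A c; L ::= d | A c; A ::= d | A c | b | A A | d c | L A c

Unit pairs: A ⇒* {L, S}; S ⇒* {A, L}.
For each unit pair (A, B), copy every non-unit production of B to A, then drop all unit productions.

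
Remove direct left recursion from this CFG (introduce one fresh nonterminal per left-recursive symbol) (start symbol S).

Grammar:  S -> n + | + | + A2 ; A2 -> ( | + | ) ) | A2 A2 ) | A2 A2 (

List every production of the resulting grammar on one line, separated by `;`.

S -> n + | + | + A2; A2 -> ( A2' | + A2' | ) ) A2'; A2' -> A2 ) A2' | A2 ( A2' | ε

Directly left-recursive nonterminal: A2.
For A2: α = {A2 ), A2 (}, β = {(, +, ) )}. Rewrite as A2 → β A2' and A2' → α A2' | ε.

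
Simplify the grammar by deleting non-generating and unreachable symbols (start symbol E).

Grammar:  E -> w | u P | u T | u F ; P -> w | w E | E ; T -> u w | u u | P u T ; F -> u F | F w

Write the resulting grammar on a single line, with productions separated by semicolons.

E -> w | u P | u T; P -> w | w E | E; T -> u w | u u | P u T

Generating nonterminals: {E, P, T}.
Reachable from E after that: {E, P, T}.
Removed useless symbols: {F} and every production mentioning them.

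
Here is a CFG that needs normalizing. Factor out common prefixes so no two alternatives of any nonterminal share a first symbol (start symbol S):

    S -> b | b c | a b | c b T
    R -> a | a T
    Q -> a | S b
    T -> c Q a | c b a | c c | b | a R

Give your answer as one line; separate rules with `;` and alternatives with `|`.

S has alternatives sharing prefix 'b': factor to S → b S' with S' → ε | c.
R has alternatives sharing prefix 'a': factor to R → a R' with R' → ε | T.
T has alternatives sharing prefix 'c': factor to T → c T' with T' → Q a | b a | c.

S -> a b | c b T | b S'; R -> a R'; Q -> a | S b; T -> b | a R | c T'; S' -> ε | c; R' -> ε | T; T' -> Q a | b a | c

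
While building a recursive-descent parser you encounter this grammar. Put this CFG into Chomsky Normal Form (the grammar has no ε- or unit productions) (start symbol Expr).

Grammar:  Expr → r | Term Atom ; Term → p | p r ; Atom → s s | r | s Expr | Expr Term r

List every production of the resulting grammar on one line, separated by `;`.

Introduce a nonterminal for each terminal appearing in a rule of length ≥ 2: X1 → p, X2 → r, X3 → s.
Binarize each right-hand side of length ≥ 3 by chaining fresh nonterminals (Y1, Y2, …): affected rules were Atom → Expr Term X2.

Expr → r | Term Atom; Term → p | X1 X2; Atom → X3 X3 | r | X3 Expr | Expr Y1; X1 → p; X2 → r; X3 → s; Y1 → Term X2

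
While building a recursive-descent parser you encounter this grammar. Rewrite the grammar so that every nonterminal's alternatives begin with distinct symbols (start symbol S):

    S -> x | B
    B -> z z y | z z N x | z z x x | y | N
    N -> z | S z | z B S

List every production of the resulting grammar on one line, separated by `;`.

B has alternatives sharing prefix 'z z': factor to B → z z B' with B' → y | N x | x x.
N has alternatives sharing prefix 'z': factor to N → z N' with N' → ε | B S.

S -> x | B; B -> y | N | z z B'; N -> S z | z N'; B' -> y | N x | x x; N' -> ε | B S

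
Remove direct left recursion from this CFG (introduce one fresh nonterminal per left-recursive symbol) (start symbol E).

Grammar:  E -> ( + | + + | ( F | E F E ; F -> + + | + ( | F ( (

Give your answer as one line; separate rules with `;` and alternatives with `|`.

E -> ( + E' | + + E' | ( F E'; F -> + + F' | + ( F'; E' -> F E E' | epsilon; F' -> ( ( F' | epsilon

Left recursion appears on E, F.
For E: α = {F E}, β = {( +, + +, ( F}. Rewrite as E → β E' and E' → α E' | ε.
For F: α = {( (}, β = {+ +, + (}. Rewrite as F → β F' and F' → α F' | ε.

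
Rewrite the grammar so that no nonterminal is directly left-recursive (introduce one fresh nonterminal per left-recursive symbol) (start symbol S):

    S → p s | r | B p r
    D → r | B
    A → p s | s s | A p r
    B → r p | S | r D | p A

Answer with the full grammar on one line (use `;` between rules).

Left recursion appears on A.
For A: α = {p r}, β = {p s, s s}. Rewrite as A → β A' and A' → α A' | ε.

S → p s | r | B p r; D → r | B; A → p s A' | s s A'; B → r p | S | r D | p A; A' → p r A' | ε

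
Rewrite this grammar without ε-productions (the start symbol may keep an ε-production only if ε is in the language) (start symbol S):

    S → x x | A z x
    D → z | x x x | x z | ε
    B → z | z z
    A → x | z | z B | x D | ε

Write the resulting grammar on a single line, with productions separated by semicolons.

S → x x | A z x | z x; D → z | x x x | x z; B → z | z z; A → x | z | z B | x D

Nullable set = {A, D}.
ε ∉ L(G), so no ε-production is kept.
Add the nullable-subset variants: S → A z x gives A z x | z x.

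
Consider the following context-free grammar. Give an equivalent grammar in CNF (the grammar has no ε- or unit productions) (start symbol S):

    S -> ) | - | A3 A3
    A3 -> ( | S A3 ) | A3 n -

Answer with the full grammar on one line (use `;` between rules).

S -> ) | - | A3 A3; A3 -> ( | S Y1 | A3 Y2; X1 -> ); X2 -> n; X3 -> -; Y1 -> A3 X1; Y2 -> X2 X3

Introduce a nonterminal for each terminal appearing in a rule of length ≥ 2: X1 → ), X2 → n, X3 → -.
Binarize each right-hand side of length ≥ 3 by chaining fresh nonterminals (Y1, Y2, …): affected rules were A3 → S A3 X1; A3 → A3 X2 X3.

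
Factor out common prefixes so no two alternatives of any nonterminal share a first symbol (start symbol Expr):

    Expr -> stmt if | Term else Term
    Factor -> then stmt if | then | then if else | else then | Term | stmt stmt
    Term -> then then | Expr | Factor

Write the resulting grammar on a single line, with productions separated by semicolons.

Factor has alternatives sharing prefix 'then': factor to Factor → then Factor1 with Factor1 → stmt if | ε | if else.

Expr -> stmt if | Term else Term; Factor -> else then | Term | stmt stmt | then Factor1; Term -> then then | Expr | Factor; Factor1 -> stmt if | ε | if else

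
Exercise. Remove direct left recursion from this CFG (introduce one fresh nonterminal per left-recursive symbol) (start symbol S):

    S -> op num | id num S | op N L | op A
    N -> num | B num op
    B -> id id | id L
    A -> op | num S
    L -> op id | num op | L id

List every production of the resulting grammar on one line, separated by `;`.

S -> op num | id num S | op N L | op A; N -> num | B num op; B -> id id | id L; A -> op | num S; L -> op id L' | num op L'; L' -> id L' | ε

Left recursion appears on L.
For L: α = {id}, β = {op id, num op}. Rewrite as L → β L' and L' → α L' | ε.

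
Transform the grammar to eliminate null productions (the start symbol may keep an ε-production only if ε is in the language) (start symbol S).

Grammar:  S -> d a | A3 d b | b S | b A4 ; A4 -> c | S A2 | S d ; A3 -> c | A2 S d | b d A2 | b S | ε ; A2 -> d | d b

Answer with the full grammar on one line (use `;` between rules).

S -> d a | A3 d b | d b | b S | b A4; A4 -> c | S A2 | S d; A3 -> c | A2 S d | b d A2 | b S; A2 -> d | d b

Nullable nonterminals: {A3}.
ε ∉ L(G), so no ε-production is kept.
For each production, add variants omitting each subset of nullable occurrences: S → A3 d b gives A3 d b | d b.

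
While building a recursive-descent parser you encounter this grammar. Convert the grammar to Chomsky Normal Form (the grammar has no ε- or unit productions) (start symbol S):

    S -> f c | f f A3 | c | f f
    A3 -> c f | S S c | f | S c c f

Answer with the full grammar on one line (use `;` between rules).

Introduce a nonterminal for each terminal appearing in a rule of length ≥ 2: X1 → f, X2 → c.
Binarize each right-hand side of length ≥ 3 by chaining fresh nonterminals (Y1, Y2, …): affected rules were S → X1 X1 A3; A3 → S S X2; A3 → S X2 X2 X1.

S -> X1 X2 | X1 Y1 | c | X1 X1; A3 -> X2 X1 | S Y2 | f | S Y3; X1 -> f; X2 -> c; Y1 -> X1 A3; Y2 -> S X2; Y3 -> X2 Y4; Y4 -> X2 X1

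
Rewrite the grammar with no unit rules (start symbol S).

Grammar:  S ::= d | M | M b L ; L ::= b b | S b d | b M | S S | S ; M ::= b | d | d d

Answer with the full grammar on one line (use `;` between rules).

S ::= d | M b L | b | d d; L ::= b b | S b d | b M | S S | d | M b L | b | d d; M ::= b | d | d d

Unit pairs: L ⇒* {M, S}; S ⇒* {M}.
Replace each nonterminal's rules with the union of the non-unit rules of every nonterminal it unit-derives.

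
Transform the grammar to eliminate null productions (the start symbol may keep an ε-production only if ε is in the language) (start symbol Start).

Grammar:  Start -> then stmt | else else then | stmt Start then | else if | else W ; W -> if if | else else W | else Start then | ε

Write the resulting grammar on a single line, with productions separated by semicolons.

Start -> then stmt | else else then | stmt Start then | else if | else W | else; W -> if if | else else W | else else | else Start then

Nullable set = {W}.
ε ∉ L(G), so no ε-production is kept.
Add the nullable-subset variants: Start → else W gives else W | else. W → else else W gives else else W | else else.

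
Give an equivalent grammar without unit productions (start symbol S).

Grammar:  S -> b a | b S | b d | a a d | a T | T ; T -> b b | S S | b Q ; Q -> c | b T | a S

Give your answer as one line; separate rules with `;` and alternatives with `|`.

S -> b a | b S | b d | a a d | a T | b b | S S | b Q; T -> b b | S S | b Q; Q -> c | b T | a S

Unit pairs: S ⇒* {T}.
Replace each nonterminal's rules with the union of the non-unit rules of every nonterminal it unit-derives.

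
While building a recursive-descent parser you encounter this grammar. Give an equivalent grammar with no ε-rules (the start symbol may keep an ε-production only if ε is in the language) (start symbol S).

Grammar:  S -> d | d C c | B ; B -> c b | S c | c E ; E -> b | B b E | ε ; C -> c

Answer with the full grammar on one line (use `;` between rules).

The nullable symbols are {E}.
ε ∉ L(G), so no ε-production is kept.
Add the nullable-subset variants: B → c E gives c E | c. E → B b E gives B b E | B b.

S -> d | d C c | B; B -> c b | S c | c E | c; E -> b | B b E | B b; C -> c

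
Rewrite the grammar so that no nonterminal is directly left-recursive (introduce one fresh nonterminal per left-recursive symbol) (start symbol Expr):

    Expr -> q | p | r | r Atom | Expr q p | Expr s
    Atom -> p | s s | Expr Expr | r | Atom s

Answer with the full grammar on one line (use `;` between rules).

Expr -> q Expr1 | p Expr1 | r Expr1 | r Atom Expr1; Atom -> p Atom1 | s s Atom1 | Expr Expr Atom1 | r Atom1; Expr1 -> q p Expr1 | s Expr1 | epsilon; Atom1 -> s Atom1 | epsilon

Expr, Atom are directly left-recursive.
For Expr: α = {q p, s}, β = {q, p, r, r Atom}. Rewrite as Expr → β Expr1 and Expr1 → α Expr1 | ε.
For Atom: α = {s}, β = {p, s s, Expr Expr, r}. Rewrite as Atom → β Atom1 and Atom1 → α Atom1 | ε.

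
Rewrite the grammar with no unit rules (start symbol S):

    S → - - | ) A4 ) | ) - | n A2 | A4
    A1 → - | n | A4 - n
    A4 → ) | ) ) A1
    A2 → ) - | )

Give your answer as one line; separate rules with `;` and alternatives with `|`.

S → ) | ) ) A1 | - - | ) A4 ) | ) - | n A2; A1 → - | n | A4 - n; A4 → ) | ) ) A1; A2 → ) - | )

Unit pairs: S ⇒* {A4}.
For every A with A ⇒* B via unit rules, add B's non-unit alternatives to A; then delete every rule of the form X → Y.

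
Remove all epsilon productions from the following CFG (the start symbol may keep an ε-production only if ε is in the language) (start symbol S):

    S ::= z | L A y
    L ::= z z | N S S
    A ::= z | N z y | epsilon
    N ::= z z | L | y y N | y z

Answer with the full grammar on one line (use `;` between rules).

S ::= z | L A y | L y; L ::= z z | N S S; A ::= z | N z y; N ::= z z | L | y y N | y z

Nullable set = {A}.
ε ∉ L(G), so no ε-production is kept.
Expand every rule over subsets of its nullable positions: S → L A y gives L A y | L y.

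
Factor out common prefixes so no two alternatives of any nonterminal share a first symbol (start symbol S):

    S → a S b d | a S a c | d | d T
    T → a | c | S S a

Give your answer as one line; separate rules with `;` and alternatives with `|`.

S has alternatives sharing prefix 'a S': factor to S → a S S' with S' → b d | a c.
S has alternatives sharing prefix 'd': factor to S → d S'' with S'' → ε | T.

S → a S S' | d S''; T → a | c | S S a; S' → b d | a c; S'' → ε | T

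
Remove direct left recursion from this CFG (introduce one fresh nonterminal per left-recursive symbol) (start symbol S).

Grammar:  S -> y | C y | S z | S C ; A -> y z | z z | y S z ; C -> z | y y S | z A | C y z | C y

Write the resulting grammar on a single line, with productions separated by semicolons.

Directly left-recursive nonterminals: S, C.
For S: α = {z, C}, β = {y, C y}. Rewrite as S → β S' and S' → α S' | ε.
For C: α = {y z, y}, β = {z, y y S, z A}. Rewrite as C → β C' and C' → α C' | ε.

S -> y S' | C y S'; A -> y z | z z | y S z; C -> z C' | y y S C' | z A C'; S' -> z S' | C S' | ε; C' -> y z C' | y C' | ε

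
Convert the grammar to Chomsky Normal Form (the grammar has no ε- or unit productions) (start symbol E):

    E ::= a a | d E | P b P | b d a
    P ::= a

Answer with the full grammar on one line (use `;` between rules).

Introduce a nonterminal for each terminal appearing in a rule of length ≥ 2: X1 → a, X2 → d, X3 → b.
Binarize each right-hand side of length ≥ 3 by chaining fresh nonterminals (Y1, Y2, …): affected rules were E → P X3 P; E → X3 X2 X1.

E ::= X1 X1 | X2 E | P Y1 | X3 Y2; P ::= a; X1 ::= a; X2 ::= d; X3 ::= b; Y1 ::= X3 P; Y2 ::= X2 X1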